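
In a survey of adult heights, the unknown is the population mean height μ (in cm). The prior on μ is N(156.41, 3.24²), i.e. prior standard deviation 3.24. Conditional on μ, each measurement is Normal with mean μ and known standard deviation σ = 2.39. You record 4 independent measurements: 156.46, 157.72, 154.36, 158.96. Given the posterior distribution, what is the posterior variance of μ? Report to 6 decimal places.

1.257027

For Normal data with known variance σ², a Normal(μ₀, σ₀²) prior on μ is conjugate. Posterior precision = 1/σ₀² + n/σ²; posterior mean is the precision-weighted average of μ₀ and x̄.
σ₀² = 3.24² = 10.4976, σ² = 2.39² = 5.7121; σ² + n·σ₀² = 5.7121 + 4·10.4976 = 47.7025.
Posterior precision = 1/σ₀² + n/σ² = 1/10.4976 + 4/5.7121 = (σ² + n·σ₀²)/(σ₀²σ²) = 47.7025/(10.4976·5.7121); posterior variance σₙ² = σ₀²σ²/(σ² + n·σ₀²) = 10.4976·5.7121/47.7025 = 1.257027.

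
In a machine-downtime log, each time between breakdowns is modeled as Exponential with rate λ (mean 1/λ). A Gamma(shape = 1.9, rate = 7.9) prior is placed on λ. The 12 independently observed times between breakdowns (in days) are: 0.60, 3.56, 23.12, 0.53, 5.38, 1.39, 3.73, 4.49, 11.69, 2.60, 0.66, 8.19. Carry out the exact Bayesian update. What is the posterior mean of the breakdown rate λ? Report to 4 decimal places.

With a Gamma(shape α, rate β) prior on the exponential rate λ, the posterior after n observations with total T = Σxᵢ is Gamma(α+n, β+T).
Sum of observations T = 65.94 days; n = 12.
Posterior: Gamma(1.9+12, 7.9+65.94) = Gamma(13.9, 73.84).
Posterior mean of λ = α/β = 13.9/73.84 = 0.1882.

0.1882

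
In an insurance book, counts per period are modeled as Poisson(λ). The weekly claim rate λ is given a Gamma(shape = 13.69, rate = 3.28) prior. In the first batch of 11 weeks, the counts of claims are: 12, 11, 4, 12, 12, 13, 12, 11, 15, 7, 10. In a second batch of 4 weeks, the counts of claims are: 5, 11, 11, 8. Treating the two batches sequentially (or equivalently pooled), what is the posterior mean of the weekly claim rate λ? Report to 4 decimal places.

With a Gamma(shape α, rate β) prior, the Poisson likelihood is conjugate: the posterior is Gamma(α + ΣXᵢ, β + n).
Batch 1: sum of counts S = 119 over n = 11 weeks.
After batch 1: Gamma(α+S, β+n) = Gamma(13.69+119, 3.28+11) = Gamma(132.69, 14.28).
Batch 2: sum of counts S = 35 over n = 4 weeks.
After batch 2: Gamma(α+S, β+n) = Gamma(132.69+35, 14.28+4) = Gamma(167.69, 18.28).
Posterior mean = α/β = 167.69/18.28 = 9.1734.

9.1734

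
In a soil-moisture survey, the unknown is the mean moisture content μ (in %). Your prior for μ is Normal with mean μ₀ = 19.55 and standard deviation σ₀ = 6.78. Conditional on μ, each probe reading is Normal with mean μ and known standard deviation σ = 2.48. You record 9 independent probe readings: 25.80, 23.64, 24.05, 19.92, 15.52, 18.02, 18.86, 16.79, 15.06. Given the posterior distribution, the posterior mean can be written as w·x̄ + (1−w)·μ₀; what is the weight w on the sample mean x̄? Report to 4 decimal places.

0.9854

For Normal data with known variance σ², a Normal(μ₀, σ₀²) prior on μ is conjugate. Posterior precision = 1/σ₀² + n/σ²; posterior mean is the precision-weighted average of μ₀ and x̄.
σ₀² = 6.78² = 45.9684, σ² = 2.48² = 6.1504. Prior precision 1/σ₀² = 1/45.9684; data precision n/σ² = 9/6.1504.
w = (n/σ²)/(1/σ₀² + n/σ²) = n·σ₀²/(σ² + n·σ₀²) = 9·45.9684/(6.1504 + 9·45.9684) = 413.7156/419.866 = 0.9854.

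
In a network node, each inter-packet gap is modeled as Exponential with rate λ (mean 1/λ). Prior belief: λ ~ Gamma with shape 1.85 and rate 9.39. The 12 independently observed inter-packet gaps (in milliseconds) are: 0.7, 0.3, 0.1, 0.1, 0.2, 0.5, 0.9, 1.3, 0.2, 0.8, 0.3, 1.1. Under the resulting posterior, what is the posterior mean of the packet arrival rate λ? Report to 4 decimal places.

0.8716

With a Gamma(shape α, rate β) prior on the exponential rate λ, the posterior after n observations with total T = Σxᵢ is Gamma(α+n, β+T).
Sum of observations T = 6.5 milliseconds; n = 12.
Posterior: Gamma(1.85+12, 9.39+6.5) = Gamma(13.85, 15.89).
Posterior mean of λ = α/β = 13.85/15.89 = 0.8716.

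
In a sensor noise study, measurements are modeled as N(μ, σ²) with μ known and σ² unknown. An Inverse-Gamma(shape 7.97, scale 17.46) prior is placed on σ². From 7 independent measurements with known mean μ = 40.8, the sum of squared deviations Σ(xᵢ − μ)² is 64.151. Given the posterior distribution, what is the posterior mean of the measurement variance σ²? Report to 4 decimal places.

4.7312

With known mean μ and an Inverse-Gamma(α, β) prior on σ², the Normal likelihood is conjugate: posterior is Inv-Gamma(α + n/2, β + Σ(xᵢ−μ)²/2).
Posterior: Inv-Gamma(7.97 + 7/2, 17.46 + 64.151/2) = Inv-Gamma(11.47, 49.5355).
E[σ²|data] = β/(α−1) = 49.5355/10.47 = 4.7312.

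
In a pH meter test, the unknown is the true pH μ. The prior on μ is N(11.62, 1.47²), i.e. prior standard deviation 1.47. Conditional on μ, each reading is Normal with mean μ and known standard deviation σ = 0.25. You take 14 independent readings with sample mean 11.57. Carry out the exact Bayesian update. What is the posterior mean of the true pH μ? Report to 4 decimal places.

For Normal data with known variance σ², a Normal(μ₀, σ₀²) prior on μ is conjugate. Posterior precision = 1/σ₀² + n/σ²; posterior mean is the precision-weighted average of μ₀ and x̄.
n·x̄ = 14·11.57 = 161.98.
σ₀² = 1.47² = 2.1609, σ² = 0.25² = 0.0625; σ² + n·σ₀² = 0.0625 + 14·2.1609 = 30.3151.
Posterior mean = (μ₀/σ₀² + n·x̄/σ²)/(1/σ₀² + n/σ²) = (σ²·μ₀ + σ₀²·n·x̄)/(σ² + n·σ₀²) = (0.0625·11.62 + 2.1609·161.98)/30.3151 = 350.748832/30.3151 = 11.5701.

11.5701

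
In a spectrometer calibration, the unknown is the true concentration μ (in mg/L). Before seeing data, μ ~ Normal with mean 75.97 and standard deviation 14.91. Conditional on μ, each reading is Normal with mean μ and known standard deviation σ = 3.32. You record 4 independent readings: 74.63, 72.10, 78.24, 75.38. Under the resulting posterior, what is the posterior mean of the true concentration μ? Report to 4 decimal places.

75.0983

For Normal data with known variance σ², a Normal(μ₀, σ₀²) prior on μ is conjugate. Posterior precision = 1/σ₀² + n/σ²; posterior mean is the precision-weighted average of μ₀ and x̄.
Σxᵢ = 74.63 + 72.10 + 78.24 + 75.38 = 300.35, so n·x̄ = 300.35.
σ₀² = 14.91² = 222.3081, σ² = 3.32² = 11.0224; σ² + n·σ₀² = 11.0224 + 4·222.3081 = 900.2548.
Posterior mean = (μ₀/σ₀² + n·x̄/σ²)/(1/σ₀² + n/σ²) = (σ²·μ₀ + σ₀²·n·x̄)/(σ² + n·σ₀²) = (11.0224·75.97 + 222.3081·300.35)/900.2548 = 67607.609563/900.2548 = 75.0983.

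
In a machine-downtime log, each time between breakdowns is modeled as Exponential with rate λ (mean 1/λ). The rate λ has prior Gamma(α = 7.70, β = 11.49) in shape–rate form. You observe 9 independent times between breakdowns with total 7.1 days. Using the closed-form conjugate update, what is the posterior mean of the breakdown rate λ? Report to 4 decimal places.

With a Gamma(shape α, rate β) prior on the exponential rate λ, the posterior after n observations with total T = Σxᵢ is Gamma(α+n, β+T).
Posterior: Gamma(7.70+9, 11.49+7.1) = Gamma(16.70, 18.59).
Posterior mean of λ = α/β = 16.70/18.59 = 0.8983.

0.8983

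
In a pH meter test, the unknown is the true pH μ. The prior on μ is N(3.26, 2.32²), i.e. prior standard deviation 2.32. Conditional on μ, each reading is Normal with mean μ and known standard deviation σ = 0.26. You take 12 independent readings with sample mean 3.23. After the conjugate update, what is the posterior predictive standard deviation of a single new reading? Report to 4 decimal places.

0.2706

For Normal data with known variance σ², a Normal(μ₀, σ₀²) prior on μ is conjugate. Posterior precision = 1/σ₀² + n/σ²; posterior mean is the precision-weighted average of μ₀ and x̄.
σ₀² = 2.32² = 5.3824, σ² = 0.26² = 0.0676; σ² + n·σ₀² = 0.0676 + 12·5.3824 = 64.6564.
Posterior precision = 1/σ₀² + n/σ² = 1/5.3824 + 12/0.0676 = (σ² + n·σ₀²)/(σ₀²σ²) = 64.6564/(5.3824·0.0676); posterior variance σₙ² = σ₀²σ²/(σ² + n·σ₀²) = 5.3824·0.0676/64.6564 = 0.005627.
Predictive variance for one new observation = σₙ² + σ² = 5.3824·0.0676/64.6564 + 0.0676 = σ²·(σ₀² + 64.6564)/64.6564 = 0.0676·70.0388/64.6564 = 0.073227; SD = √(0.0676·70.0388/64.6564) = 0.2706.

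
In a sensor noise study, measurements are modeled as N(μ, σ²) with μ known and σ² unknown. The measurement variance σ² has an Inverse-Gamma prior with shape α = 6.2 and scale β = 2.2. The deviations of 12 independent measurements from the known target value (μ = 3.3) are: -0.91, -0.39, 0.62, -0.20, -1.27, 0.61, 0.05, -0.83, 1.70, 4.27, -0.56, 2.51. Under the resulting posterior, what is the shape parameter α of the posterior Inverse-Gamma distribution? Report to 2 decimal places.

12.20

With known mean μ and an Inverse-Gamma(α, β) prior on σ², the Normal likelihood is conjugate: posterior is Inv-Gamma(α + n/2, β + Σ(xᵢ−μ)²/2).
Σ(xᵢ−μ)² = (-0.91)² + (-0.39)² + (0.62)² + (-0.20)² + (-1.27)² + (0.61)² + (0.05)² + (-0.83)² + (1.70)² + (4.27)² + (-0.56)² + (2.51)² = 31.8176.
Posterior: Inv-Gamma(6.2 + 12/2, 2.2 + 31.8176/2) = Inv-Gamma(12.20, 18.10880).
Posterior α = 12.20.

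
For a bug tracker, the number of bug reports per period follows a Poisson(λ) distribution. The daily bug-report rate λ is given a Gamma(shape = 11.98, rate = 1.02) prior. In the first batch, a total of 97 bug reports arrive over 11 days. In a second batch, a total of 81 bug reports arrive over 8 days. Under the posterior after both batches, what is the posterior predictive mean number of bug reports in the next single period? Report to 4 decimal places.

With a Gamma(shape α, rate β) prior, the Poisson likelihood is conjugate: the posterior is Gamma(α + ΣXᵢ, β + n).
After batch 1: Gamma(α+S, β+n) = Gamma(11.98+97, 1.02+11) = Gamma(108.98, 12.02).
After batch 2: Gamma(α+S, β+n) = Gamma(108.98+81, 12.02+8) = Gamma(189.98, 20.02).
The predictive distribution for one future period is NegBinom with mean α/β = 9.4895.

9.4895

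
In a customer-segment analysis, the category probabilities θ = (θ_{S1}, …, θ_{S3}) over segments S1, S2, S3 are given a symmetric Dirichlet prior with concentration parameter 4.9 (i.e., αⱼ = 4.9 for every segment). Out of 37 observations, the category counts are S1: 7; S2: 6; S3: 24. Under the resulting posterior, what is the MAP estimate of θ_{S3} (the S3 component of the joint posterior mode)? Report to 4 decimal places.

The Dirichlet prior is conjugate to the Multinomial likelihood: each posterior αⱼ = prior αⱼ + observed count nⱼ.
Posterior concentration: (11.9, 10.9, 28.9), total = 51.7.
Joint mode component: (α_{S3}−1)/(Σα−K) = 27.9/48.7 = 0.5729.

0.5729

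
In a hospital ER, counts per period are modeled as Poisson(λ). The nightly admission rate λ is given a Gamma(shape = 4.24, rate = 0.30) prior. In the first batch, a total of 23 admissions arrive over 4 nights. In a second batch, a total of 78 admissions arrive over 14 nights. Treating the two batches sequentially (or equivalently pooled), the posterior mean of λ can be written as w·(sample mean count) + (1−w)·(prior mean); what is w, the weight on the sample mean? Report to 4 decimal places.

0.9836

With a Gamma(shape α, rate β) prior, the Poisson likelihood is conjugate: the posterior is Gamma(α + ΣXᵢ, β + n).
Total number of nights: n = 4 + 14 = 18.
Posterior mean = (α₀+S)/(β₀+n) = [n/(β₀+n)]·(S/n) + [β₀/(β₀+n)]·(α₀/β₀), so only n and β₀ enter the weight.
Weight on data w = n/(β₀+n) = 18/(0.30+18) = 18/18.30 = 0.9836.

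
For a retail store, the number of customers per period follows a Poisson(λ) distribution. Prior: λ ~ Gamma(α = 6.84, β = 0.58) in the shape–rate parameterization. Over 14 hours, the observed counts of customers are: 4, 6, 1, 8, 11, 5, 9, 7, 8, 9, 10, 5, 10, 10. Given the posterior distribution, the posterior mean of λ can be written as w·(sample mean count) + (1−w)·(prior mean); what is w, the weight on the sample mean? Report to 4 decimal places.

With a Gamma(shape α, rate β) prior, the Poisson likelihood is conjugate: the posterior is Gamma(α + ΣXᵢ, β + n).
Posterior mean = (α₀+S)/(β₀+n) = [n/(β₀+n)]·(S/n) + [β₀/(β₀+n)]·(α₀/β₀), so only n and β₀ enter the weight.
Weight on data w = n/(β₀+n) = 14/(0.58+14) = 14/14.58 = 0.9602.

0.9602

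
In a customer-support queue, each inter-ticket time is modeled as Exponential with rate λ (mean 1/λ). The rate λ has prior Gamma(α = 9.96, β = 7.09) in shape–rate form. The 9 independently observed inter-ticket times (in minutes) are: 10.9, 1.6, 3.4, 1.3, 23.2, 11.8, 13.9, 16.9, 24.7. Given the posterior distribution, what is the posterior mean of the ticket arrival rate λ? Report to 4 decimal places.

With a Gamma(shape α, rate β) prior on the exponential rate λ, the posterior after n observations with total T = Σxᵢ is Gamma(α+n, β+T).
Sum of observations T = 107.7 minutes; n = 9.
Posterior: Gamma(9.96+9, 7.09+107.7) = Gamma(18.96, 114.79).
Posterior mean of λ = α/β = 18.96/114.79 = 0.1652.

0.1652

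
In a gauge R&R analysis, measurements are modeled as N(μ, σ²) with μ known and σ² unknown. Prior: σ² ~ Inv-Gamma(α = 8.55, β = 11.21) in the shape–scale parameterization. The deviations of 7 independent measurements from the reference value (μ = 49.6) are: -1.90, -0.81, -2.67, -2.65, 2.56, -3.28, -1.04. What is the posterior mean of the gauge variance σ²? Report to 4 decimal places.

2.6801

With known mean μ and an Inverse-Gamma(α, β) prior on σ², the Normal likelihood is conjugate: posterior is Inv-Gamma(α + n/2, β + Σ(xᵢ−μ)²/2).
Σ(xᵢ−μ)² = (-1.90)² + (-0.81)² + (-2.67)² + (-2.65)² + (2.56)² + (-3.28)² + (-1.04)² = 36.8111.
Posterior: Inv-Gamma(8.55 + 7/2, 11.21 + 36.8111/2) = Inv-Gamma(12.05, 29.61555).
E[σ²|data] = β/(α−1) = 29.61555/11.05 = 2.6801.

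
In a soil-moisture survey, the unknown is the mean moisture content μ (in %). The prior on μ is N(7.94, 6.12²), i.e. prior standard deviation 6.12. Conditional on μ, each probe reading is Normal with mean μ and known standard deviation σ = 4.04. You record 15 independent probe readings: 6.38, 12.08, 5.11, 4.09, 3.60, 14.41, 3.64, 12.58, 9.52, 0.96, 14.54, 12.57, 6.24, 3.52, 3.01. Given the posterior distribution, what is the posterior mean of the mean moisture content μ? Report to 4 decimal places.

7.4962

For Normal data with known variance σ², a Normal(μ₀, σ₀²) prior on μ is conjugate. Posterior precision = 1/σ₀² + n/σ²; posterior mean is the precision-weighted average of μ₀ and x̄.
Σxᵢ = 6.38 + 12.08 + 5.11 + 4.09 + 3.60 + 14.41 + 3.64 + 12.58 + 9.52 + 0.96 + 14.54 + 12.57 + 6.24 + 3.52 + 3.01 = 112.25, so n·x̄ = 112.25.
σ₀² = 6.12² = 37.4544, σ² = 4.04² = 16.3216; σ² + n·σ₀² = 16.3216 + 15·37.4544 = 578.1376.
Posterior mean = (μ₀/σ₀² + n·x̄/σ²)/(1/σ₀² + n/σ²) = (σ²·μ₀ + σ₀²·n·x̄)/(σ² + n·σ₀²) = (16.3216·7.94 + 37.4544·112.25)/578.1376 = 4333.849904/578.1376 = 7.4962.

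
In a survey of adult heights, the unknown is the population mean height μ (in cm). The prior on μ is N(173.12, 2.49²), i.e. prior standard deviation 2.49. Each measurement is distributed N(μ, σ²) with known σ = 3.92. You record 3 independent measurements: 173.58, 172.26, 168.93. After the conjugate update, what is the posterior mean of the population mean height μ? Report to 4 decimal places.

172.2822

For Normal data with known variance σ², a Normal(μ₀, σ₀²) prior on μ is conjugate. Posterior precision = 1/σ₀² + n/σ²; posterior mean is the precision-weighted average of μ₀ and x̄.
Σxᵢ = 173.58 + 172.26 + 168.93 = 514.77, so n·x̄ = 514.77.
σ₀² = 2.49² = 6.2001, σ² = 3.92² = 15.3664; σ² + n·σ₀² = 15.3664 + 3·6.2001 = 33.9667.
Posterior mean = (μ₀/σ₀² + n·x̄/σ²)/(1/σ₀² + n/σ²) = (σ²·μ₀ + σ₀²·n·x̄)/(σ² + n·σ₀²) = (15.3664·173.12 + 6.2001·514.77)/33.9667 = 5851.856645/33.9667 = 172.2822.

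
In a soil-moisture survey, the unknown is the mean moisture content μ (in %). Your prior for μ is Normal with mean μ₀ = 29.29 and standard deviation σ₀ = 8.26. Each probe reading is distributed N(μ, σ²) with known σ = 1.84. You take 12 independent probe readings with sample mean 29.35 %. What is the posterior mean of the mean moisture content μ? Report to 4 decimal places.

29.3498

For Normal data with known variance σ², a Normal(μ₀, σ₀²) prior on μ is conjugate. Posterior precision = 1/σ₀² + n/σ²; posterior mean is the precision-weighted average of μ₀ and x̄.
n·x̄ = 12·29.35 = 352.2.
σ₀² = 8.26² = 68.2276, σ² = 1.84² = 3.3856; σ² + n·σ₀² = 3.3856 + 12·68.2276 = 822.1168.
Posterior mean = (μ₀/σ₀² + n·x̄/σ²)/(1/σ₀² + n/σ²) = (σ²·μ₀ + σ₀²·n·x̄)/(σ² + n·σ₀²) = (3.3856·29.29 + 68.2276·352.2)/822.1168 = 24128.924944/822.1168 = 29.3498.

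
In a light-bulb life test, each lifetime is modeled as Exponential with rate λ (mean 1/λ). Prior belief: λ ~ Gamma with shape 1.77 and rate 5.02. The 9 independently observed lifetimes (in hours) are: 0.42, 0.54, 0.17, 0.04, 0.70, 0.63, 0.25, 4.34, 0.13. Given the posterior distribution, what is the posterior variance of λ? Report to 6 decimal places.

With a Gamma(shape α, rate β) prior on the exponential rate λ, the posterior after n observations with total T = Σxᵢ is Gamma(α+n, β+T).
Sum of observations T = 7.22 hours; n = 9.
Posterior: Gamma(1.77+9, 5.02+7.22) = Gamma(10.77, 12.24).
Var = α/β² = 0.071887.

0.071887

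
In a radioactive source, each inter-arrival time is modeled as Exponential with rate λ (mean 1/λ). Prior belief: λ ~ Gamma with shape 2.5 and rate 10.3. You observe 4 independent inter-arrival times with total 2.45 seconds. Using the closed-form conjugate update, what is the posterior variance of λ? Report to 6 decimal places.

0.039985

With a Gamma(shape α, rate β) prior on the exponential rate λ, the posterior after n observations with total T = Σxᵢ is Gamma(α+n, β+T).
Posterior: Gamma(2.5+4, 10.3+2.45) = Gamma(6.5, 12.75).
Var = α/β² = 0.039985.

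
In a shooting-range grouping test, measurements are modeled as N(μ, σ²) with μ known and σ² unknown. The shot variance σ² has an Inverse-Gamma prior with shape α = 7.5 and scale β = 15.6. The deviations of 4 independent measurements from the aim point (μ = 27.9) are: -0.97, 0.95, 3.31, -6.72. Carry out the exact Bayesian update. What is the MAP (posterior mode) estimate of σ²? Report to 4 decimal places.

4.2456

With known mean μ and an Inverse-Gamma(α, β) prior on σ², the Normal likelihood is conjugate: posterior is Inv-Gamma(α + n/2, β + Σ(xᵢ−μ)²/2).
Σ(xᵢ−μ)² = (-0.97)² + (0.95)² + (3.31)² + (-6.72)² = 57.9579.
Posterior: Inv-Gamma(7.5 + 4/2, 15.6 + 57.9579/2) = Inv-Gamma(9.50, 44.57895).
Mode = β/(α+1) = 44.57895/10.50 = 4.2456.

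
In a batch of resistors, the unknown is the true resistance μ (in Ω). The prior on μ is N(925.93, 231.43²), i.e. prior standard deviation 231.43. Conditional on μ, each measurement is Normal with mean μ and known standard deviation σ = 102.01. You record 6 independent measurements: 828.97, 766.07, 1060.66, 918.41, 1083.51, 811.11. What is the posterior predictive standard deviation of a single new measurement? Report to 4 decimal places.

For Normal data with known variance σ², a Normal(μ₀, σ₀²) prior on μ is conjugate. Posterior precision = 1/σ₀² + n/σ²; posterior mean is the precision-weighted average of μ₀ and x̄.
σ₀² = 231.43² = 53559.8449, σ² = 102.01² = 10406.0401; σ² + n·σ₀² = 10406.0401 + 6·53559.8449 = 331765.1095.
Posterior precision = 1/σ₀² + n/σ² = 1/53559.8449 + 6/10406.0401 = (σ² + n·σ₀²)/(σ₀²σ²) = 331765.1095/(53559.8449·10406.0401); posterior variance σₙ² = σ₀²σ²/(σ² + n·σ₀²) = 53559.8449·10406.0401/331765.1095 = 1679.941253.
Predictive variance for one new observation = σₙ² + σ² = 53559.8449·10406.0401/331765.1095 + 10406.0401 = σ²·(σ₀² + 331765.1095)/331765.1095 = 10406.0401·385324.9544/331765.1095 = 12085.981353; SD = √(10406.0401·385324.9544/331765.1095) = 109.9363.

109.9363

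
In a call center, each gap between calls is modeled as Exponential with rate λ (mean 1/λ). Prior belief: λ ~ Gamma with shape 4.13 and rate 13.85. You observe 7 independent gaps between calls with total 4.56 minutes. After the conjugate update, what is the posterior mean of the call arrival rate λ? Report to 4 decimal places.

With a Gamma(shape α, rate β) prior on the exponential rate λ, the posterior after n observations with total T = Σxᵢ is Gamma(α+n, β+T).
Posterior: Gamma(4.13+7, 13.85+4.56) = Gamma(11.13, 18.41).
Posterior mean of λ = α/β = 11.13/18.41 = 0.6046.

0.6046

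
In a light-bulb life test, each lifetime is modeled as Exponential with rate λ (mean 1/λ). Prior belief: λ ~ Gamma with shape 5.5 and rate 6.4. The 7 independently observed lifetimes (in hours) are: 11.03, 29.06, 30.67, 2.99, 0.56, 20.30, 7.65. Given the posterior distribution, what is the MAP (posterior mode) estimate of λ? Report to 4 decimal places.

With a Gamma(shape α, rate β) prior on the exponential rate λ, the posterior after n observations with total T = Σxᵢ is Gamma(α+n, β+T).
Sum of observations T = 102.26 hours; n = 7.
Posterior: Gamma(5.5+7, 6.4+102.26) = Gamma(12.5, 108.66).
Mode = (α−1)/β = 0.1058.

0.1058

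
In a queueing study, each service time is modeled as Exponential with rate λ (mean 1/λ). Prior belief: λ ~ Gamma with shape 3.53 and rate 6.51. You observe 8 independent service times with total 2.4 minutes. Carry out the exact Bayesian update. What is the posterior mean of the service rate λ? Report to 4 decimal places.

With a Gamma(shape α, rate β) prior on the exponential rate λ, the posterior after n observations with total T = Σxᵢ is Gamma(α+n, β+T).
Posterior: Gamma(3.53+8, 6.51+2.4) = Gamma(11.53, 8.91).
Posterior mean of λ = α/β = 11.53/8.91 = 1.2941.

1.2941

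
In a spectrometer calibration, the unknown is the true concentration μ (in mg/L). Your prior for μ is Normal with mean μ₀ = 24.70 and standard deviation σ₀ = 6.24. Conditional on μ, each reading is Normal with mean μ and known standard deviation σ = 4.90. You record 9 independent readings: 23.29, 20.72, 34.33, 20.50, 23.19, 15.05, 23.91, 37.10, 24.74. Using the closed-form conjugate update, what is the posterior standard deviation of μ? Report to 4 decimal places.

1.5801

For Normal data with known variance σ², a Normal(μ₀, σ₀²) prior on μ is conjugate. Posterior precision = 1/σ₀² + n/σ²; posterior mean is the precision-weighted average of μ₀ and x̄.
σ₀² = 6.24² = 38.9376, σ² = 4.90² = 24.01; σ² + n·σ₀² = 24.01 + 9·38.9376 = 374.4484.
Posterior precision = 1/σ₀² + n/σ² = 1/38.9376 + 9/24.01 = (σ² + n·σ₀²)/(σ₀²σ²) = 374.4484/(38.9376·24.01); posterior variance σₙ² = σ₀²σ²/(σ² + n·σ₀²) = 38.9376·24.01/374.4484 = 2.496717.
Posterior SD = √σₙ² = √(38.9376·24.01/374.4484) = 1.5801.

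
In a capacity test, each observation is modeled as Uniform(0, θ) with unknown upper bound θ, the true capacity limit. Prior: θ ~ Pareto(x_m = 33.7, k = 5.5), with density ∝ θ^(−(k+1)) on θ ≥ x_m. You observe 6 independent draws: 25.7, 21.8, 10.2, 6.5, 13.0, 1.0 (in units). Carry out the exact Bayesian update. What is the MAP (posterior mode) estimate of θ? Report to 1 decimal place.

33.7

A Pareto(scale x_m, shape k) prior on the upper bound θ of Uniform(0, θ) is conjugate: posterior is Pareto(max(x_m, max xᵢ), k + n).
Sample maximum = 25.7; prior scale x_m = 33.7 → posterior scale = max = 33.7.
Posterior shape = 5.5 + 6 = 11.5.
The Pareto density is decreasing on [x_m, ∞), so the mode is x_m = 33.7.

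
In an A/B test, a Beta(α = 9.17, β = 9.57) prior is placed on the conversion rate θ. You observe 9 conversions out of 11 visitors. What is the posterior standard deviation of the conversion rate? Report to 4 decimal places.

The Beta prior is conjugate to a Binomial/Bernoulli likelihood; the update adds successes to α and failures to β.
Posterior: Beta(α+k, β+n−k) = Beta(9.17+9, 9.57+2) = Beta(18.17, 11.57).
Var = αβ/((α+β)²(α+β+1)) = 18.17·11.57/(29.74²·30.74) = 0.00773219; SD = √0.00773219 = 0.0879.

0.0879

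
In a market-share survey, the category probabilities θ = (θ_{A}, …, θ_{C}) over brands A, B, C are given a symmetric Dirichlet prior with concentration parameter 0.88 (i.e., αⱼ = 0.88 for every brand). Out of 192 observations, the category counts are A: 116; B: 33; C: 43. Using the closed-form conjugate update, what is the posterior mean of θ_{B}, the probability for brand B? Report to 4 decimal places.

The Dirichlet prior is conjugate to the Multinomial likelihood: each posterior αⱼ = prior αⱼ + observed count nⱼ.
Posterior concentration: (116.88, 33.88, 43.88), total = 194.64.
E[θ_{B}|data] = α_{B}/Σα = 33.88/194.64 = 0.1741.

0.1741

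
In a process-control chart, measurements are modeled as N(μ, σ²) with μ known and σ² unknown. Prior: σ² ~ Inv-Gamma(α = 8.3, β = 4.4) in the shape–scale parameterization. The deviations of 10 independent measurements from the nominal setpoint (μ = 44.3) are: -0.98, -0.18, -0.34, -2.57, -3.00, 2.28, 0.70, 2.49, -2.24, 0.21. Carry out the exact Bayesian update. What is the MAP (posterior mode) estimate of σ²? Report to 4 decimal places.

1.4847

With known mean μ and an Inverse-Gamma(α, β) prior on σ², the Normal likelihood is conjugate: posterior is Inv-Gamma(α + n/2, β + Σ(xᵢ−μ)²/2).
Σ(xᵢ−μ)² = (-0.98)² + (-0.18)² + (-0.34)² + (-2.57)² + (-3.00)² + (2.28)² + (0.70)² + (2.49)² + (-2.24)² + (0.21)² = 33.6635.
Posterior: Inv-Gamma(8.3 + 10/2, 4.4 + 33.6635/2) = Inv-Gamma(13.30, 21.23175).
Mode = β/(α+1) = 21.23175/14.30 = 1.4847.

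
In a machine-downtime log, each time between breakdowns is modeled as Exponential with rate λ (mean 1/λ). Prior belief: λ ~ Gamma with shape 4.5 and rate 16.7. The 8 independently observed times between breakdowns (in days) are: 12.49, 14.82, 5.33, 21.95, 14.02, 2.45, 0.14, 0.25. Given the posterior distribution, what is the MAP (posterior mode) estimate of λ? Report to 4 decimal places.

0.1305

With a Gamma(shape α, rate β) prior on the exponential rate λ, the posterior after n observations with total T = Σxᵢ is Gamma(α+n, β+T).
Sum of observations T = 71.45 days; n = 8.
Posterior: Gamma(4.5+8, 16.7+71.45) = Gamma(12.5, 88.15).
Mode = (α−1)/β = 0.1305.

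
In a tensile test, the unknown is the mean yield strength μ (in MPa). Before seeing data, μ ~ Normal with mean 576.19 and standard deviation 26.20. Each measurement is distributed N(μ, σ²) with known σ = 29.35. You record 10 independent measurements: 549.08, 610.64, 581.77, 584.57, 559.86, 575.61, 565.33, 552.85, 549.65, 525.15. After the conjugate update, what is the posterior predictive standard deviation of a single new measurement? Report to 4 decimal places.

For Normal data with known variance σ², a Normal(μ₀, σ₀²) prior on μ is conjugate. Posterior precision = 1/σ₀² + n/σ²; posterior mean is the precision-weighted average of μ₀ and x̄.
σ₀² = 26.20² = 686.44, σ² = 29.35² = 861.4225; σ² + n·σ₀² = 861.4225 + 10·686.44 = 7725.8225.
Posterior precision = 1/σ₀² + n/σ² = 1/686.44 + 10/861.4225 = (σ² + n·σ₀²)/(σ₀²σ²) = 7725.8225/(686.44·861.4225); posterior variance σₙ² = σ₀²σ²/(σ² + n·σ₀²) = 686.44·861.4225/7725.8225 = 76.537464.
Predictive variance for one new observation = σₙ² + σ² = 686.44·861.4225/7725.8225 + 861.4225 = σ²·(σ₀² + 7725.8225)/7725.8225 = 861.4225·8412.2625/7725.8225 = 937.959964; SD = √(861.4225·8412.2625/7725.8225) = 30.6261.

30.6261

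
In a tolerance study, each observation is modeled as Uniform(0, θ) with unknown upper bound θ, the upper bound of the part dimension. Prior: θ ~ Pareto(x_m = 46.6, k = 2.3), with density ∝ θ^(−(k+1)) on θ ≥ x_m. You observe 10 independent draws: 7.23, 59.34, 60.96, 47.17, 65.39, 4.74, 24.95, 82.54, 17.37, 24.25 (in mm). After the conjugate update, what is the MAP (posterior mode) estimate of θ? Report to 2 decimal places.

A Pareto(scale x_m, shape k) prior on the upper bound θ of Uniform(0, θ) is conjugate: posterior is Pareto(max(x_m, max xᵢ), k + n).
Sample maximum = 82.54; prior scale x_m = 46.6 → posterior scale = max = 82.54.
Posterior shape = 2.3 + 10 = 12.3.
The Pareto density is decreasing on [x_m, ∞), so the mode is x_m = 82.54.

82.54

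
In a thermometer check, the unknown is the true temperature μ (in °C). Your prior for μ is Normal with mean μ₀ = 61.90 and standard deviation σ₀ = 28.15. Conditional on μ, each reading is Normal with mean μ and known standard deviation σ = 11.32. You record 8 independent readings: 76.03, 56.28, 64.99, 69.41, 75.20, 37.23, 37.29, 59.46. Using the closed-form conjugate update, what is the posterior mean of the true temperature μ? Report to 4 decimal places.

59.5341

For Normal data with known variance σ², a Normal(μ₀, σ₀²) prior on μ is conjugate. Posterior precision = 1/σ₀² + n/σ²; posterior mean is the precision-weighted average of μ₀ and x̄.
Σxᵢ = 76.03 + 56.28 + 64.99 + 69.41 + 75.20 + 37.23 + 37.29 + 59.46 = 475.89, so n·x̄ = 475.89.
σ₀² = 28.15² = 792.4225, σ² = 11.32² = 128.1424; σ² + n·σ₀² = 128.1424 + 8·792.4225 = 6467.5224.
Posterior mean = (μ₀/σ₀² + n·x̄/σ²)/(1/σ₀² + n/σ²) = (σ²·μ₀ + σ₀²·n·x̄)/(σ² + n·σ₀²) = (128.1424·61.90 + 792.4225·475.89)/6467.5224 = 385037.958085/6467.5224 = 59.5341.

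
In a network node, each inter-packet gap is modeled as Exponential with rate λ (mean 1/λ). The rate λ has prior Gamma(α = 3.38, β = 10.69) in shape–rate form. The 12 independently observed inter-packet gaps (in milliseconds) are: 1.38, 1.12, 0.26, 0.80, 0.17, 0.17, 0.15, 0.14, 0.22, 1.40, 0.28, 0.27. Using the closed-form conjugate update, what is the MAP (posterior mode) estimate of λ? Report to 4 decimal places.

With a Gamma(shape α, rate β) prior on the exponential rate λ, the posterior after n observations with total T = Σxᵢ is Gamma(α+n, β+T).
Sum of observations T = 6.36 milliseconds; n = 12.
Posterior: Gamma(3.38+12, 10.69+6.36) = Gamma(15.38, 17.05).
Mode = (α−1)/β = 0.8434.

0.8434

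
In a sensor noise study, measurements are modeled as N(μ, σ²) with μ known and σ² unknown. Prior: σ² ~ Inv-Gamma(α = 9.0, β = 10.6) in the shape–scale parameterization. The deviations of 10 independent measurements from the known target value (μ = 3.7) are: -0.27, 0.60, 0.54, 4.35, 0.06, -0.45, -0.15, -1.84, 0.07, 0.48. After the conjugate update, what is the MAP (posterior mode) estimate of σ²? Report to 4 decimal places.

1.4899

With known mean μ and an Inverse-Gamma(α, β) prior on σ², the Normal likelihood is conjugate: posterior is Inv-Gamma(α + n/2, β + Σ(xᵢ−μ)²/2).
Σ(xᵢ−μ)² = (-0.27)² + (0.60)² + (0.54)² + (4.35)² + (0.06)² + (-0.45)² + (-0.15)² + (-1.84)² + (0.07)² + (0.48)² = 23.4965.
Posterior: Inv-Gamma(9.0 + 10/2, 10.6 + 23.4965/2) = Inv-Gamma(14.00, 22.34825).
Mode = β/(α+1) = 22.34825/15.00 = 1.4899.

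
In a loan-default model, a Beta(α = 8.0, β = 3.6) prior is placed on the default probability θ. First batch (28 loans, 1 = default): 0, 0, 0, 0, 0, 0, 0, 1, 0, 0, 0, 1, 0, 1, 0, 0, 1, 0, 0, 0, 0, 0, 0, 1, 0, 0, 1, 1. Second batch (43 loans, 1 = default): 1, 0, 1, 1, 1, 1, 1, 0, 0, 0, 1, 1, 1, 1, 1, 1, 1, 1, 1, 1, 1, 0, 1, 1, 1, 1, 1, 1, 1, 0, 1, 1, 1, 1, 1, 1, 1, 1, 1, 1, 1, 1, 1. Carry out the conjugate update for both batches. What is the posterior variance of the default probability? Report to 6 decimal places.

The Beta prior is conjugate to a Binomial/Bernoulli likelihood; the update adds successes to α and failures to β.
After batch 1: Beta(8.0+7, 3.6+21) = Beta(15.0, 24.6).
After batch 2: Beta(15.0+37, 24.6+6) = Beta(52.0, 30.6).
Var = αβ/((α+β)²(α+β+1)) = 52.0·30.6/(82.6²·83.6) = 0.002790.

0.002790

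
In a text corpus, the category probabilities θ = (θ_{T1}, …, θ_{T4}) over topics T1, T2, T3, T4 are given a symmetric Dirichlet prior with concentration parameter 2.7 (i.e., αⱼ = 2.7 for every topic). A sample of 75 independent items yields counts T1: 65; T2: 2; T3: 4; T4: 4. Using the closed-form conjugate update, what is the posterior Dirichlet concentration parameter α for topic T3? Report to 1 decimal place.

6.7

The Dirichlet prior is conjugate to the Multinomial likelihood: each posterior αⱼ = prior αⱼ + observed count nⱼ.
Posterior concentration: (67.7, 4.7, 6.7, 6.7), total = 85.8.
α_{T3} = 2.7 + 4 = 6.7.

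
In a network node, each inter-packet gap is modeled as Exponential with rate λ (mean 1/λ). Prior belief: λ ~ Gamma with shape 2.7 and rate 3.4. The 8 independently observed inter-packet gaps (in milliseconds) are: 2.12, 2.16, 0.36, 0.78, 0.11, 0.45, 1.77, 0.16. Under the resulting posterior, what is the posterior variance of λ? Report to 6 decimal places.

With a Gamma(shape α, rate β) prior on the exponential rate λ, the posterior after n observations with total T = Σxᵢ is Gamma(α+n, β+T).
Sum of observations T = 7.91 milliseconds; n = 8.
Posterior: Gamma(2.7+8, 3.4+7.91) = Gamma(10.7, 11.31).
Var = α/β² = 0.083649.

0.083649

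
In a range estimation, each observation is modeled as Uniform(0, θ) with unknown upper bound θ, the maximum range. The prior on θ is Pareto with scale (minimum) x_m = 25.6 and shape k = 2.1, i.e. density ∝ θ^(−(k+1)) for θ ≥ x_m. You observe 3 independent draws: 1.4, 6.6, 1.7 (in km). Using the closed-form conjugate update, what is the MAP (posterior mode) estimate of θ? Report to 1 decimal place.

25.6

A Pareto(scale x_m, shape k) prior on the upper bound θ of Uniform(0, θ) is conjugate: posterior is Pareto(max(x_m, max xᵢ), k + n).
Sample maximum = 6.6; prior scale x_m = 25.6 → posterior scale = max = 25.6.
Posterior shape = 2.1 + 3 = 5.1.
The Pareto density is decreasing on [x_m, ∞), so the mode is x_m = 25.6.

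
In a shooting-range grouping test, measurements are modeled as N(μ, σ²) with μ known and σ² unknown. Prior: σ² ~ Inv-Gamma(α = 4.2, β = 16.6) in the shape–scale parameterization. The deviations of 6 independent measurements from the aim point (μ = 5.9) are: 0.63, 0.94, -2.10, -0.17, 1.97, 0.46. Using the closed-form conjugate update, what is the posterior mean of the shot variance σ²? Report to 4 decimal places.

With known mean μ and an Inverse-Gamma(α, β) prior on σ², the Normal likelihood is conjugate: posterior is Inv-Gamma(α + n/2, β + Σ(xᵢ−μ)²/2).
Σ(xᵢ−μ)² = (0.63)² + (0.94)² + (-2.10)² + (-0.17)² + (1.97)² + (0.46)² = 9.8119.
Posterior: Inv-Gamma(4.2 + 6/2, 16.6 + 9.8119/2) = Inv-Gamma(7.20, 21.50595).
E[σ²|data] = β/(α−1) = 21.50595/6.20 = 3.4687.

3.4687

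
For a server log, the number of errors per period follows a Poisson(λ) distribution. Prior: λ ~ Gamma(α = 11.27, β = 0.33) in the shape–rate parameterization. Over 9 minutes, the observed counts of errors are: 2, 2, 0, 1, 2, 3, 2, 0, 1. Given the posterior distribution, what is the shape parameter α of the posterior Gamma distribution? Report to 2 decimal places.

24.27

With a Gamma(shape α, rate β) prior, the Poisson likelihood is conjugate: the posterior is Gamma(α + ΣXᵢ, β + n).
Sum of counts S = 13 over n = 9 minutes.
Posterior: Gamma(α+S, β+n) = Gamma(11.27+13, 0.33+9) = Gamma(24.27, 9.33).
Posterior α = 24.27.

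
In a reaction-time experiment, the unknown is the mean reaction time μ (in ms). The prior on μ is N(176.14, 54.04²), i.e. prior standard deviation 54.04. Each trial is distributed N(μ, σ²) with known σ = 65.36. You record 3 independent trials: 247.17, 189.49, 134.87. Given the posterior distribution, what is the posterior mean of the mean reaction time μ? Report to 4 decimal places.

185.7998

For Normal data with known variance σ², a Normal(μ₀, σ₀²) prior on μ is conjugate. Posterior precision = 1/σ₀² + n/σ²; posterior mean is the precision-weighted average of μ₀ and x̄.
Σxᵢ = 247.17 + 189.49 + 134.87 = 571.53, so n·x̄ = 571.53.
σ₀² = 54.04² = 2920.3216, σ² = 65.36² = 4271.9296; σ² + n·σ₀² = 4271.9296 + 3·2920.3216 = 13032.8944.
Posterior mean = (μ₀/σ₀² + n·x̄/σ²)/(1/σ₀² + n/σ²) = (σ²·μ₀ + σ₀²·n·x̄)/(σ² + n·σ₀²) = (4271.9296·176.14 + 2920.3216·571.53)/13032.8944 = 2421509.083792/13032.8944 = 185.7998.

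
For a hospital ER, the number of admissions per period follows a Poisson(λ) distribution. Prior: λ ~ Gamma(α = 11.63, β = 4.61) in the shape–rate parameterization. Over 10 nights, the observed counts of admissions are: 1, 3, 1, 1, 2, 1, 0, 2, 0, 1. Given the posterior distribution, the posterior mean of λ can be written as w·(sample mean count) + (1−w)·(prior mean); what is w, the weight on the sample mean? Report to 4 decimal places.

0.6845

With a Gamma(shape α, rate β) prior, the Poisson likelihood is conjugate: the posterior is Gamma(α + ΣXᵢ, β + n).
Posterior mean = (α₀+S)/(β₀+n) = [n/(β₀+n)]·(S/n) + [β₀/(β₀+n)]·(α₀/β₀), so only n and β₀ enter the weight.
Weight on data w = n/(β₀+n) = 10/(4.61+10) = 10/14.61 = 0.6845.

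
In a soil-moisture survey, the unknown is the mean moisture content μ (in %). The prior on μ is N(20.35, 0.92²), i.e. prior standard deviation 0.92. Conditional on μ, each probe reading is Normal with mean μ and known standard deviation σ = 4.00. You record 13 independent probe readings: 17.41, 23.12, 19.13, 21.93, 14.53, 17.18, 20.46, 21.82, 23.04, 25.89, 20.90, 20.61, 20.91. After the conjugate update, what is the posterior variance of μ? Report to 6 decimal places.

0.501511

For Normal data with known variance σ², a Normal(μ₀, σ₀²) prior on μ is conjugate. Posterior precision = 1/σ₀² + n/σ²; posterior mean is the precision-weighted average of μ₀ and x̄.
σ₀² = 0.92² = 0.8464, σ² = 4.00² = 16; σ² + n·σ₀² = 16 + 13·0.8464 = 27.0032.
Posterior precision = 1/σ₀² + n/σ² = 1/0.8464 + 13/16 = (σ² + n·σ₀²)/(σ₀²σ²) = 27.0032/(0.8464·16); posterior variance σₙ² = σ₀²σ²/(σ² + n·σ₀²) = 0.8464·16/27.0032 = 0.501511.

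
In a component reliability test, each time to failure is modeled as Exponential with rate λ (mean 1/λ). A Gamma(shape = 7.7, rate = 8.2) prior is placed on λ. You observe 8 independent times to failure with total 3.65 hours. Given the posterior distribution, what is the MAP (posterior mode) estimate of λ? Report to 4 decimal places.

1.2405

With a Gamma(shape α, rate β) prior on the exponential rate λ, the posterior after n observations with total T = Σxᵢ is Gamma(α+n, β+T).
Posterior: Gamma(7.7+8, 8.2+3.65) = Gamma(15.7, 11.85).
Mode = (α−1)/β = 1.2405.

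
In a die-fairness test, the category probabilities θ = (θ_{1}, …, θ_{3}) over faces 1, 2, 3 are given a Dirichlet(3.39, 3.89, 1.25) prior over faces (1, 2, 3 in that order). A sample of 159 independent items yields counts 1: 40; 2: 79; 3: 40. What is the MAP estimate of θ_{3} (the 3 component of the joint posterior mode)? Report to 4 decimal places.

0.2446

The Dirichlet prior is conjugate to the Multinomial likelihood: each posterior αⱼ = prior αⱼ + observed count nⱼ.
Posterior concentration: (43.39, 82.89, 41.25), total = 167.53.
Joint mode component: (α_{3}−1)/(Σα−K) = 40.25/164.53 = 0.2446.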